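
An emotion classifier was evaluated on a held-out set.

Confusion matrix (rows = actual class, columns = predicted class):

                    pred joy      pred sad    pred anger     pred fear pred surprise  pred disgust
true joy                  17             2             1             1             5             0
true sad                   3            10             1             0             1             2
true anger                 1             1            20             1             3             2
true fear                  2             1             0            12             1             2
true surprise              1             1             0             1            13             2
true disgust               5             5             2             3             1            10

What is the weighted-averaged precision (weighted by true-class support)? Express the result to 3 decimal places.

0.626

Per-class precision (TP/(TP+FP)):
  joy: TP=17, FP=3+1+2+1+5=12 → 17/29 = 0.5862
  sad: TP=10, FP=2+1+1+1+5=10 → 10/20 = 0.5000
  anger: TP=20, FP=1+1+0+0+2=4 → 20/24 = 0.8333
  fear: TP=12, FP=1+0+1+1+3=6 → 12/18 = 0.6667
  surprise: TP=13, FP=5+1+3+1+1=11 → 13/24 = 0.5417
  disgust: TP=10, FP=0+2+2+2+2=8 → 10/18 = 0.5556
Weighted-precision = Σ (supportᵢ/N)·precisionᵢ with N=133: (26/133)·0.5862 + (17/133)·0.5000 + (28/133)·0.8333 + (18/133)·0.6667 + (18/133)·0.5417 + (26/133)·0.5556 = 0.626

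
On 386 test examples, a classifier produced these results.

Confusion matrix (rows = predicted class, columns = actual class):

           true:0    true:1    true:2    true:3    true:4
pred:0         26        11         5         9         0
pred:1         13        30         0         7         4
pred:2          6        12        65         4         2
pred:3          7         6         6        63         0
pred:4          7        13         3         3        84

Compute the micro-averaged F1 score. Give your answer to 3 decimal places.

Micro-averaging pools counts across classes: ΣTP=268, ΣFP=118, ΣFN=118.
Micro-F1 score = 2·TP/(2·TP+FP+FN) on pooled counts = 0.694 (equals overall accuracy in single-label multiclass).

0.694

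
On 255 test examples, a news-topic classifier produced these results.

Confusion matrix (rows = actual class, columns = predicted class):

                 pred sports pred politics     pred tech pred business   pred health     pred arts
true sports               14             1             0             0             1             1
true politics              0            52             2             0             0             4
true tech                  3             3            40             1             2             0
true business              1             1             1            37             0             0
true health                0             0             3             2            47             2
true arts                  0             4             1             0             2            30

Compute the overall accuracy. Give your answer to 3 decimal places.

Accuracy = trace / total = (14+52+40+37+47+30=220) / 255 = 220/255 = 0.863

0.863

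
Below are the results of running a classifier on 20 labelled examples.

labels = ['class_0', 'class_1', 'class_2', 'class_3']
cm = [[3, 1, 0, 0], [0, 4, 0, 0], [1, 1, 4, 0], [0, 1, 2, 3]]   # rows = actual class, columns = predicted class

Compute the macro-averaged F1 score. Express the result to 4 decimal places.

0.7027

Per-class F1 score (2·TP/(2·TP+FP+FN)):
  class_0: TP=3, FP=0+1+0=1, FN=1+0+0=1 → 6/8 = 0.75000
  class_1: TP=4, FP=1+1+1=3, FN=0+0+0=0 → 8/11 = 0.72727
  class_2: TP=4, FP=0+0+2=2, FN=1+1+0=2 → 8/12 = 0.66667
  class_3: TP=3, FP=0+0+0=0, FN=0+1+2=3 → 6/9 = 0.66667
Macro-F1 score = mean = (0.75000 + 0.72727 + 0.66667 + 0.66667) / 4 = 0.7027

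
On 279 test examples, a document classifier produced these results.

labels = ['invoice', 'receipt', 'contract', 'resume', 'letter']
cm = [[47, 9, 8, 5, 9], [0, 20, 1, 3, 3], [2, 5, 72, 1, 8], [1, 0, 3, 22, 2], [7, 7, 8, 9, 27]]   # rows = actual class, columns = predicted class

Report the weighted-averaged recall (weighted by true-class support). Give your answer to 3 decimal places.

0.674

Per-class recall (TP/(TP+FN)):
  invoice: TP=47, FN=9+8+5+9=31 → 47/78 = 0.6026
  receipt: TP=20, FN=0+1+3+3=7 → 20/27 = 0.7407
  contract: TP=72, FN=2+5+1+8=16 → 72/88 = 0.8182
  resume: TP=22, FN=1+0+3+2=6 → 22/28 = 0.7857
  letter: TP=27, FN=7+7+8+9=31 → 27/58 = 0.4655
Weighted-recall = Σ (supportᵢ/N)·recallᵢ with N=279: (78/279)·0.6026 + (27/279)·0.7407 + (88/279)·0.8182 + (28/279)·0.7857 + (58/279)·0.4655 = 0.674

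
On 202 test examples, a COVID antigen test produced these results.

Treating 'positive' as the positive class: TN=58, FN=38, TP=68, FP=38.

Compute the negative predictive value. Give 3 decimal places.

0.604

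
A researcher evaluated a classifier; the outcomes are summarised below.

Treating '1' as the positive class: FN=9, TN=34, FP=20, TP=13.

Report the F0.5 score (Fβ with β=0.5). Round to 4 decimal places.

Fβ = (1+β²)·TP / ((1+β²)·TP + β²·FN + FP), with β²=1/4
= 1.25·13 / (1.25·13 + 0.25·9 + 20) = 0.4221

0.4221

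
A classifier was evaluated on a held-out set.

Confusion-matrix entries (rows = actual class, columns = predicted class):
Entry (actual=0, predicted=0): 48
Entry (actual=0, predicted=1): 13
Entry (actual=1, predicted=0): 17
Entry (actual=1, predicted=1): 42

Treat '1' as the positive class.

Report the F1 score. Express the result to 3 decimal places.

Precision = TP/(TP+FP) = 42/55 = 0.7636
Recall = TP/(TP+FN) = 42/59 = 0.7119
F1 = 2·TP/(2·TP+FP+FN) = 84/114 = 0.737

0.737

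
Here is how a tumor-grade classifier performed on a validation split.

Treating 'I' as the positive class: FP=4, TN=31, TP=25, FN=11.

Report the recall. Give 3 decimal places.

0.694

Recall = TP/(TP+FN) = 25/(25+11) = 25/36 = 0.694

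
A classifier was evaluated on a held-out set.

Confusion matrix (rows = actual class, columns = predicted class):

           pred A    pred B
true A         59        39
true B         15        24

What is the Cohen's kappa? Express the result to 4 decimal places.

Observed agreement pₒ = trace/N = 83/137 = 0.60584
Expected agreement pₑ = Σ (rowᵢ·colᵢ)/N² = (98·74 + 39·63)/137² = 0.51729
κ = (pₒ − pₑ)/(1 − pₑ) = (0.60584 − 0.51729)/(1 − 0.51729) = 0.1834

0.1834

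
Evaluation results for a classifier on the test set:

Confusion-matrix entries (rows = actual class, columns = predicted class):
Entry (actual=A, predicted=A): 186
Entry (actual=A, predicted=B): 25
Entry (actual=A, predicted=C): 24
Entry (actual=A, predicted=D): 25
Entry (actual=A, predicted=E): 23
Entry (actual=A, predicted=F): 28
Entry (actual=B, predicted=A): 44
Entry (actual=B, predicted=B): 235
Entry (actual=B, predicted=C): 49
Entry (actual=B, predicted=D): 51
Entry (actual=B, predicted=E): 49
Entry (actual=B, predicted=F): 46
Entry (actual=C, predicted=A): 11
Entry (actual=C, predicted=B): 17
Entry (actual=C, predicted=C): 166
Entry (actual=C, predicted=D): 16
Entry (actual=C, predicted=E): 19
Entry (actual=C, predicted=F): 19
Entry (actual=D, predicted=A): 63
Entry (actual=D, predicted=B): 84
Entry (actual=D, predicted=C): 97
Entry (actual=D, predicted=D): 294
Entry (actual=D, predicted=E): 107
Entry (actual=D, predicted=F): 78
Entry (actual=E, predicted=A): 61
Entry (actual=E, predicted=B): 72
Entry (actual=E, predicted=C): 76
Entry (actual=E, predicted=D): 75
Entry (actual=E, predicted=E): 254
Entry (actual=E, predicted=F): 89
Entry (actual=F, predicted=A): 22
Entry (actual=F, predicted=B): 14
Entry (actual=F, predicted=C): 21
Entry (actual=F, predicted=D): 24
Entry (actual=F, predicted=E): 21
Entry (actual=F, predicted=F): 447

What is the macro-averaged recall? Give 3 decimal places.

0.565

Per-class recall (TP/(TP+FN)):
  A: TP=186, FN=25+24+25+23+28=125 → 186/311 = 0.5981
  B: TP=235, FN=44+49+51+49+46=239 → 235/474 = 0.4958
  C: TP=166, FN=11+17+16+19+19=82 → 166/248 = 0.6694
  D: TP=294, FN=63+84+97+107+78=429 → 294/723 = 0.4066
  E: TP=254, FN=61+72+76+75+89=373 → 254/627 = 0.4051
  F: TP=447, FN=22+14+21+24+21=102 → 447/549 = 0.8142
Macro-recall = mean = (0.5981 + 0.4958 + 0.6694 + 0.4066 + 0.4051 + 0.8142) / 6 = 0.565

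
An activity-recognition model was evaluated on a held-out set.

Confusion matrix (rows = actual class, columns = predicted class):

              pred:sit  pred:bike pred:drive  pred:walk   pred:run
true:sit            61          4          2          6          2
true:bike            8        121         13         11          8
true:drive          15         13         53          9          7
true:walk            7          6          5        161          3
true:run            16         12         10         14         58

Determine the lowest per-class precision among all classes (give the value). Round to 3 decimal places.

Per-class precision (TP/(TP+FP)):
  sit: TP=61, FP=8+15+7+16=46 → 61/107 = 0.5701
  bike: TP=121, FP=4+13+6+12=35 → 121/156 = 0.7756
  drive: TP=53, FP=2+13+5+10=30 → 53/83 = 0.6386
  walk: TP=161, FP=6+11+9+14=40 → 161/201 = 0.8010
  run: TP=58, FP=2+8+7+3=20 → 58/78 = 0.7436
Lowest is class 'sit' with precision = 0.570.

0.570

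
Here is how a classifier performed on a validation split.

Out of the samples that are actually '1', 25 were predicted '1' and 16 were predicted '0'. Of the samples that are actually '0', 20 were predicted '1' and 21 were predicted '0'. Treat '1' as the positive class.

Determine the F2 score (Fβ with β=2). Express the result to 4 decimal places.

0.5981

Fβ = (1+β²)·TP / ((1+β²)·TP + β²·FN + FP), with β²=4
= 5·25 / (5·25 + 4·16 + 20) = 0.5981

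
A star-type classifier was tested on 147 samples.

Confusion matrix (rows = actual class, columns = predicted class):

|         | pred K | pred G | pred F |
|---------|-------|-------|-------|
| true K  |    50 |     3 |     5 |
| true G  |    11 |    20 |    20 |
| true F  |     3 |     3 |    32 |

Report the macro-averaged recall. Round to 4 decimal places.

Per-class recall (TP/(TP+FN)):
  K: TP=50, FN=3+5=8 → 50/58 = 0.86207
  G: TP=20, FN=11+20=31 → 20/51 = 0.39216
  F: TP=32, FN=3+3=6 → 32/38 = 0.84211
Macro-recall = mean = (0.86207 + 0.39216 + 0.84211) / 3 = 0.6988

0.6988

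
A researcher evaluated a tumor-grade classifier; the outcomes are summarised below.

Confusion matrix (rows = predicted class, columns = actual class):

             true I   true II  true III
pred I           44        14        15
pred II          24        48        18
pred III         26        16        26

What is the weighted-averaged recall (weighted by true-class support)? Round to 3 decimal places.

Per-class recall (TP/(TP+FN)):
  I: TP=44, FN=24+26=50 → 44/94 = 0.4681
  II: TP=48, FN=14+16=30 → 48/78 = 0.6154
  III: TP=26, FN=15+18=33 → 26/59 = 0.4407
Weighted-recall = Σ (supportᵢ/N)·recallᵢ with N=231: (94/231)·0.4681 + (78/231)·0.6154 + (59/231)·0.4407 = 0.511

0.511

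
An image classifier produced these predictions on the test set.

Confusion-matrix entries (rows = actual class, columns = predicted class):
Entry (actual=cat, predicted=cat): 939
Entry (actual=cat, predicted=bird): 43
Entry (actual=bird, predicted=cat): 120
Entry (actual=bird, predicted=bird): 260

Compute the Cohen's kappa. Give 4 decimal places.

0.6828

Observed agreement pₒ = trace/N = 1199/1362 = 0.88032
Expected agreement pₑ = Σ (rowᵢ·colᵢ)/N² = (982·1059 + 380·303)/1362² = 0.62267
κ = (pₒ − pₑ)/(1 − pₑ) = (0.88032 − 0.62267)/(1 − 0.62267) = 0.6828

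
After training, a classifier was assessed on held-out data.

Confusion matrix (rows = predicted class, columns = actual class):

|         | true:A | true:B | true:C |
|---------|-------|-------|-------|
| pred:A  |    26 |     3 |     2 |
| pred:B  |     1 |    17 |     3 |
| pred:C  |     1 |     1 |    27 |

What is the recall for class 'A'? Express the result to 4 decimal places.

recall = TP/(TP+FN).
A: TP=26, FN=1+1=2 → 26/28 = 0.92857

0.9286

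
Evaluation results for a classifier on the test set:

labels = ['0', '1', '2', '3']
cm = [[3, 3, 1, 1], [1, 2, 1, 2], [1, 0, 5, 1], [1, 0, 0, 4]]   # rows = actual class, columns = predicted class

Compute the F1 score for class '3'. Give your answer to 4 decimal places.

0.6154

One-vs-rest for '3': TP = diagonal; FP = other classes predicted '3'; FN = '3' predicted as other.
F1 score = 2·TP/(2·TP+FP+FN).
3: TP=4, FP=1+2+1=4, FN=1+0+0=1 → 8/13 = 0.61538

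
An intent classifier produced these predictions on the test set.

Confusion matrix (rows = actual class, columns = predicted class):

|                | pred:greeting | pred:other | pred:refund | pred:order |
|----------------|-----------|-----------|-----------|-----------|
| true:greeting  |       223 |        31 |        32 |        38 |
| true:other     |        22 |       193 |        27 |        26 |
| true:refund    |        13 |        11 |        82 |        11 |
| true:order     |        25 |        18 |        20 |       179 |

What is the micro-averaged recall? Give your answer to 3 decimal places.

0.712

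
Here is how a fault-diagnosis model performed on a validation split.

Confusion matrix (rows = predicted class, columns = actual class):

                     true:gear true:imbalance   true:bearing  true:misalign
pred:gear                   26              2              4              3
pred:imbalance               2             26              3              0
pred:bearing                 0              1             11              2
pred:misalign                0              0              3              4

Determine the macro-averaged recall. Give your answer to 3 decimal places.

0.698

Per-class recall (TP/(TP+FN)):
  gear: TP=26, FN=2+0+0=2 → 26/28 = 0.9286
  imbalance: TP=26, FN=2+1+0=3 → 26/29 = 0.8966
  bearing: TP=11, FN=4+3+3=10 → 11/21 = 0.5238
  misalign: TP=4, FN=3+0+2=5 → 4/9 = 0.4444
Macro-recall = mean = (0.9286 + 0.8966 + 0.5238 + 0.4444) / 4 = 0.698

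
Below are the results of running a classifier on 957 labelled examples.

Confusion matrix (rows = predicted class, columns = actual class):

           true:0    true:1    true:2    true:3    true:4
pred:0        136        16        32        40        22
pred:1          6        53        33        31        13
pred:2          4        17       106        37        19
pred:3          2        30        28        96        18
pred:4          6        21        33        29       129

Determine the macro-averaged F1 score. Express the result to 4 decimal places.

0.5333

Per-class F1 score (2·TP/(2·TP+FP+FN)):
  0: TP=136, FP=16+32+40+22=110, FN=6+4+2+6=18 → 272/400 = 0.68000
  1: TP=53, FP=6+33+31+13=83, FN=16+17+30+21=84 → 106/273 = 0.38828
  2: TP=106, FP=4+17+37+19=77, FN=32+33+28+33=126 → 212/415 = 0.51084
  3: TP=96, FP=2+30+28+18=78, FN=40+31+37+29=137 → 192/407 = 0.47174
  4: TP=129, FP=6+21+33+29=89, FN=22+13+19+18=72 → 258/419 = 0.61575
Macro-F1 score = mean = (0.68000 + 0.38828 + 0.51084 + 0.47174 + 0.61575) / 5 = 0.5333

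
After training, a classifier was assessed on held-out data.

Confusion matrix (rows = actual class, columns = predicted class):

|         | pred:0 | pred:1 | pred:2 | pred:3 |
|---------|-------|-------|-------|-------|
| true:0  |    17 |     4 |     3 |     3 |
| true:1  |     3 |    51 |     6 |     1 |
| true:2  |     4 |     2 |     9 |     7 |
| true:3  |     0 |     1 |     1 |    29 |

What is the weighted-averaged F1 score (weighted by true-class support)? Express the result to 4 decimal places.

0.7466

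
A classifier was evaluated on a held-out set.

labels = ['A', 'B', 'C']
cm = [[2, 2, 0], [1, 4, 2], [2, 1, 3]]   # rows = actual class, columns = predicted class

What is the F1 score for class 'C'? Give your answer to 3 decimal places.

F1 score = 2·TP/(2·TP+FP+FN).
C: TP=3, FP=0+2=2, FN=2+1=3 → 6/11 = 0.5455

0.545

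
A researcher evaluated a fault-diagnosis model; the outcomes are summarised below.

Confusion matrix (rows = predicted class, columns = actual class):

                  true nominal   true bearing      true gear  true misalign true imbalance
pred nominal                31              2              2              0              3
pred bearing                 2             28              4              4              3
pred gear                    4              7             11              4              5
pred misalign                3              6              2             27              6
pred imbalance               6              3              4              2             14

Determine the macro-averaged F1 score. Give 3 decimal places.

Per-class F1 score (2·TP/(2·TP+FP+FN)):
  nominal: TP=31, FP=2+2+0+3=7, FN=2+4+3+6=15 → 62/84 = 0.7381
  bearing: TP=28, FP=2+4+4+3=13, FN=2+7+6+3=18 → 56/87 = 0.6437
  gear: TP=11, FP=4+7+4+5=20, FN=2+4+2+4=12 → 22/54 = 0.4074
  misalign: TP=27, FP=3+6+2+6=17, FN=0+4+4+2=10 → 54/81 = 0.6667
  imbalance: TP=14, FP=6+3+4+2=15, FN=3+3+5+6=17 → 28/60 = 0.4667
Macro-F1 score = mean = (0.7381 + 0.6437 + 0.4074 + 0.6667 + 0.4667) / 5 = 0.585

0.585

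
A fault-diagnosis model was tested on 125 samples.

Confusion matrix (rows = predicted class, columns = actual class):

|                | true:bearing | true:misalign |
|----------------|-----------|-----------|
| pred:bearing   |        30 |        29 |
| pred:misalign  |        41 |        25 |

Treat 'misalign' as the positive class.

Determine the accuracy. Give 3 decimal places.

0.440

Accuracy = (TP+TN)/N = (25+30)/125 = 0.440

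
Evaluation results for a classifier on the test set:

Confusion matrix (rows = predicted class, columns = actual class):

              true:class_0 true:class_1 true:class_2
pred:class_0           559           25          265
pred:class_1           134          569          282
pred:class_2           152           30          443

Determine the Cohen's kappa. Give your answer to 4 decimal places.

0.4669

Observed agreement pₒ = trace/N = 1571/2459 = 0.63888
Expected agreement pₑ = Σ (rowᵢ·colᵢ)/N² = (845·849 + 624·985 + 990·625)/2459² = 0.32262
κ = (pₒ − pₑ)/(1 − pₑ) = (0.63888 − 0.32262)/(1 − 0.32262) = 0.4669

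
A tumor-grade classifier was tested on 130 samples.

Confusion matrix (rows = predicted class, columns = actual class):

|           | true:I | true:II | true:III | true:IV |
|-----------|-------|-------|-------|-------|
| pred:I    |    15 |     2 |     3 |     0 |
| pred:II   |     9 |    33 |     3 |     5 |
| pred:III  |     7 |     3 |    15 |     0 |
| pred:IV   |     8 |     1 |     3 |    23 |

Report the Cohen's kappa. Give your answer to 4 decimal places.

0.5457

Observed agreement pₒ = trace/N = 86/130 = 0.66154
Expected agreement pₑ = Σ (rowᵢ·colᵢ)/N² = (39·20 + 39·50 + 24·25 + 28·35)/130² = 0.25503
κ = (pₒ − pₑ)/(1 − pₑ) = (0.66154 − 0.25503)/(1 − 0.25503) = 0.5457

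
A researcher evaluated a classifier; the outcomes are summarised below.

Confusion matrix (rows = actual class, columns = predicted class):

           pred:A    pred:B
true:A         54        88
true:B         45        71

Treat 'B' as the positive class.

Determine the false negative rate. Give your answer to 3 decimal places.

FNR = FN/(FN+TP) = 45/(45+71) = 0.388

0.388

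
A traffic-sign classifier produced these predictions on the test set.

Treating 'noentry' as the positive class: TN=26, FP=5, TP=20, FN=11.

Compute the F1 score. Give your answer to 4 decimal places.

0.7143

Precision = TP/(TP+FP) = 20/25 = 0.8000
Recall = TP/(TP+FN) = 20/31 = 0.6452
F1 = 2·TP/(2·TP+FP+FN) = 40/56 = 0.7143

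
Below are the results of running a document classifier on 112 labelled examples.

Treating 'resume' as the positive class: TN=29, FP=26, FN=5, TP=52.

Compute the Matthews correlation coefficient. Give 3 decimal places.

0.478

MCC = (TP·TN − FP·FN) / √((TP+FP)(TP+FN)(TN+FP)(TN+FN))
Numerator = 52·29 − 26·5 = 1378
Denominator = √(78·57·55·34) = √8314020 = 2883.4042
MCC = 1378 / 2883.4042 = 0.478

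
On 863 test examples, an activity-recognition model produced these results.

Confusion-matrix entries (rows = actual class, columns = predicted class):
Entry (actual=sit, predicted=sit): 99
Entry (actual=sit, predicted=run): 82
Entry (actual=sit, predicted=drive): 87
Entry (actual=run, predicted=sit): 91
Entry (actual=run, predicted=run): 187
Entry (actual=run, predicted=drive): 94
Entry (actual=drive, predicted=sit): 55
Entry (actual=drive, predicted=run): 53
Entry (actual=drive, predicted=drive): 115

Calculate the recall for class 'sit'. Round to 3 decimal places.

Treat 'sit' as positive and all other classes as negative.
recall = TP/(TP+FN).
sit: TP=99, FN=82+87=169 → 99/268 = 0.3694

0.369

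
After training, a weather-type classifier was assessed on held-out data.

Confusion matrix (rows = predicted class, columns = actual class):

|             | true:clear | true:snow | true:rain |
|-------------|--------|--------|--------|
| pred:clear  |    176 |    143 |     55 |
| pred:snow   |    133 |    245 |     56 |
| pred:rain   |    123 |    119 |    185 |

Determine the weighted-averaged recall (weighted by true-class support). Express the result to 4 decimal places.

Per-class recall (TP/(TP+FN)):
  clear: TP=176, FN=133+123=256 → 176/432 = 0.40741
  snow: TP=245, FN=143+119=262 → 245/507 = 0.48323
  rain: TP=185, FN=55+56=111 → 185/296 = 0.62500
Weighted-recall = Σ (supportᵢ/N)·recallᵢ with N=1235: (432/1235)·0.40741 + (507/1235)·0.48323 + (296/1235)·0.62500 = 0.4907

0.4907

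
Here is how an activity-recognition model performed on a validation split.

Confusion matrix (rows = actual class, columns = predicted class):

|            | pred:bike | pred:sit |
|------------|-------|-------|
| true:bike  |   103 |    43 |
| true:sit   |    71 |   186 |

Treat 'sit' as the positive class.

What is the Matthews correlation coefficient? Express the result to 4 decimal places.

MCC = (TP·TN − FP·FN) / √((TP+FP)(TP+FN)(TN+FP)(TN+FN))
Numerator = 186·103 − 43·71 = 16105
Denominator = √(229·257·146·174) = √1495101612 = 38666.5438
MCC = 16105 / 38666.5438 = 0.4165

0.4165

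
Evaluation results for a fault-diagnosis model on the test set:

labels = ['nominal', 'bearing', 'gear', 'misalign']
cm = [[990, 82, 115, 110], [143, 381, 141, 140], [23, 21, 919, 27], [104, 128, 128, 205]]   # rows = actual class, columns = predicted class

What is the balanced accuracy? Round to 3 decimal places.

Balanced accuracy = mean of per-class recall.
  nominal: recall = 990/1297 = 0.7633
  bearing: recall = 381/805 = 0.4733
  gear: recall = 919/990 = 0.9283
  misalign: recall = 205/565 = 0.3628
Mean = (0.7633 + 0.4733 + 0.9283 + 0.3628) / 4 = 0.632

0.632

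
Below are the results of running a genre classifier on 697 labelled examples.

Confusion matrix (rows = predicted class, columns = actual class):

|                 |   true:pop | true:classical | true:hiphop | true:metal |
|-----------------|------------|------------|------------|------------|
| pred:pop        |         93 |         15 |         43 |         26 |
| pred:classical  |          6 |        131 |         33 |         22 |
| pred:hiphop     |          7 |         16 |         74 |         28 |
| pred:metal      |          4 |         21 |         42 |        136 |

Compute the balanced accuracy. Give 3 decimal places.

0.647

Balanced accuracy = mean of per-class recall.
  pop: recall = 93/110 = 0.8455
  classical: recall = 131/183 = 0.7158
  hiphop: recall = 74/192 = 0.3854
  metal: recall = 136/212 = 0.6415
Mean = (0.8455 + 0.7158 + 0.3854 + 0.6415) / 4 = 0.647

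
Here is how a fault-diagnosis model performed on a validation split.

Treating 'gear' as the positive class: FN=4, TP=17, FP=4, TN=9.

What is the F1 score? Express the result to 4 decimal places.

0.8095

Precision = TP/(TP+FP) = 17/21 = 0.8095
Recall = TP/(TP+FN) = 17/21 = 0.8095
F1 = 2·TP/(2·TP+FP+FN) = 34/42 = 0.8095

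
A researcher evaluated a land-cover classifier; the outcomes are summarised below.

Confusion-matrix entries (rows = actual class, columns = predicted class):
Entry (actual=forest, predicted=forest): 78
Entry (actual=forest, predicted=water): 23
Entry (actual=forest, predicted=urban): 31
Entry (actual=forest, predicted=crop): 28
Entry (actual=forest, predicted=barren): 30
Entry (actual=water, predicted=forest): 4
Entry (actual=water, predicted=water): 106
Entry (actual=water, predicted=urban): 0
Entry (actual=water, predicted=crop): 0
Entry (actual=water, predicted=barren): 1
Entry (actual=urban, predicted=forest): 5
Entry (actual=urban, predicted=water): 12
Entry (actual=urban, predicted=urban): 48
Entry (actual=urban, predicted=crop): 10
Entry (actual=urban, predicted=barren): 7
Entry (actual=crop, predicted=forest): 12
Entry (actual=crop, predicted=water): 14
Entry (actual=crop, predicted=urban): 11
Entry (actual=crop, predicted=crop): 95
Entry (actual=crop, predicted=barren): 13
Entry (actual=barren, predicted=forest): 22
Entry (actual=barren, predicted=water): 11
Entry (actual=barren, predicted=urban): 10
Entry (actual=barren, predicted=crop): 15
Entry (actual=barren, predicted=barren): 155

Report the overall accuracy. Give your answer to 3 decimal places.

0.650

Accuracy = trace / total = (78+106+48+95+155=482) / 741 = 482/741 = 0.650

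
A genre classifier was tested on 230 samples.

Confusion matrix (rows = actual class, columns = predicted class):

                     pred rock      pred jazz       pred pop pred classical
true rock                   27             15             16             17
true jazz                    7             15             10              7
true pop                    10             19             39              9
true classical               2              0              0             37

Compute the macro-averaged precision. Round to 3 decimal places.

0.505

Per-class precision (TP/(TP+FP)):
  rock: TP=27, FP=7+10+2=19 → 27/46 = 0.5870
  jazz: TP=15, FP=15+19+0=34 → 15/49 = 0.3061
  pop: TP=39, FP=16+10+0=26 → 39/65 = 0.6000
  classical: TP=37, FP=17+7+9=33 → 37/70 = 0.5286
Macro-precision = mean = (0.5870 + 0.3061 + 0.6000 + 0.5286) / 4 = 0.505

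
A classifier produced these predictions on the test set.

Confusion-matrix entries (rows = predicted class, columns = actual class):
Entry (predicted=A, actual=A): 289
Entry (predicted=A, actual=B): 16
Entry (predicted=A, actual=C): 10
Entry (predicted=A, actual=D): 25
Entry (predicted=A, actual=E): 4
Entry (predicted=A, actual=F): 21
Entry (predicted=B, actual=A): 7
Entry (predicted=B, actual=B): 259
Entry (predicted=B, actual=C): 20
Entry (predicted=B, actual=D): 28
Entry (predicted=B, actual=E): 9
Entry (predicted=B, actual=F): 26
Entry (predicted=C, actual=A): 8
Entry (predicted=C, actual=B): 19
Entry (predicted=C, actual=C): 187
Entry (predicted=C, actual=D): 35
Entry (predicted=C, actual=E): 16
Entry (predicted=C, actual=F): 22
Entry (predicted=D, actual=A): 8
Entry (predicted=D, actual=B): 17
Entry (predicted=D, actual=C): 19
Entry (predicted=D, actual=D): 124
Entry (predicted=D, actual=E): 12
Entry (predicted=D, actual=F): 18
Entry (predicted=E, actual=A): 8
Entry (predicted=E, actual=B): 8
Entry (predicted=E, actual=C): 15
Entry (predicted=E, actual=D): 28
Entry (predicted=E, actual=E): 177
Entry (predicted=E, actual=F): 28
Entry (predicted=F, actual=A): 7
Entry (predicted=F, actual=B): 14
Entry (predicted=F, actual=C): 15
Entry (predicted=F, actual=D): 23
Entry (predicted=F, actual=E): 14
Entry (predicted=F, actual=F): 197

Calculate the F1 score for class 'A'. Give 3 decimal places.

Treat 'A' as positive and all other classes as negative.
F1 score = 2·TP/(2·TP+FP+FN).
A: TP=289, FP=16+10+25+4+21=76, FN=7+8+8+8+7=38 → 578/692 = 0.8353

0.835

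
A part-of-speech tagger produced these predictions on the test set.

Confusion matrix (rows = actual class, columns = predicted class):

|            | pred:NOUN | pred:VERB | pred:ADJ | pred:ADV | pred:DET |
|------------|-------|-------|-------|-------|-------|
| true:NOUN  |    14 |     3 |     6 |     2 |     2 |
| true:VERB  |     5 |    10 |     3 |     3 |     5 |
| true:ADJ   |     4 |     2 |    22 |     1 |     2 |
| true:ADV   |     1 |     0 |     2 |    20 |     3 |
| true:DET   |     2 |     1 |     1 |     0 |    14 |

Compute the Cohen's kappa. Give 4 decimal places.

Observed agreement pₒ = trace/N = 80/128 = 0.62500
Expected agreement pₑ = Σ (rowᵢ·colᵢ)/N² = (27·26 + 26·16 + 31·34 + 26·26 + 18·26)/128² = 0.20239
κ = (pₒ − pₑ)/(1 − pₑ) = (0.62500 − 0.20239)/(1 − 0.20239) = 0.5298

0.5298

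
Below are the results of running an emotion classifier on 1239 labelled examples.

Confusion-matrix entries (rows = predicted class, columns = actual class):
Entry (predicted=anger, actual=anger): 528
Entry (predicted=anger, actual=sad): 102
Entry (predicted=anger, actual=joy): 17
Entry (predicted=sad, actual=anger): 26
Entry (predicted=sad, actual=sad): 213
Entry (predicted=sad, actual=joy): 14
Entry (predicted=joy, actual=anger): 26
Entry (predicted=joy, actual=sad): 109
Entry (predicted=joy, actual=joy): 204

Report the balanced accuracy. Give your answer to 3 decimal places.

0.760

Balanced accuracy = mean of per-class recall.
  anger: recall = 528/580 = 0.9103
  sad: recall = 213/424 = 0.5024
  joy: recall = 204/235 = 0.8681
Mean = (0.9103 + 0.5024 + 0.8681) / 3 = 0.760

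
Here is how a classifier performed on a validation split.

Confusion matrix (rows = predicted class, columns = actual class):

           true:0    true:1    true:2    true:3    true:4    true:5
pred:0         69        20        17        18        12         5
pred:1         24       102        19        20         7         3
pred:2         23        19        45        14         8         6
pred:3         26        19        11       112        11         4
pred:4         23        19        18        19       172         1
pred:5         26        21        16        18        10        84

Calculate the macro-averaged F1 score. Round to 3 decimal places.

0.542

Per-class F1 score (2·TP/(2·TP+FP+FN)):
  0: TP=69, FP=20+17+18+12+5=72, FN=24+23+26+23+26=122 → 138/332 = 0.4157
  1: TP=102, FP=24+19+20+7+3=73, FN=20+19+19+19+21=98 → 204/375 = 0.5440
  2: TP=45, FP=23+19+14+8+6=70, FN=17+19+11+18+16=81 → 90/241 = 0.3734
  3: TP=112, FP=26+19+11+11+4=71, FN=18+20+14+19+18=89 → 224/384 = 0.5833
  4: TP=172, FP=23+19+18+19+1=80, FN=12+7+8+11+10=48 → 344/472 = 0.7288
  5: TP=84, FP=26+21+16+18+10=91, FN=5+3+6+4+1=19 → 168/278 = 0.6043
Macro-F1 score = mean = (0.4157 + 0.5440 + 0.3734 + 0.5833 + 0.7288 + 0.6043) / 6 = 0.542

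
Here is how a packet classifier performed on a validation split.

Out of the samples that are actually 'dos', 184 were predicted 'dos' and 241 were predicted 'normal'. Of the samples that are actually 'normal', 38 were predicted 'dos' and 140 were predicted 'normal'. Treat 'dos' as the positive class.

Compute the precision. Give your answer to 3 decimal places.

Precision = TP/(TP+FP) = 184/(184+38) = 184/222 = 0.829

0.829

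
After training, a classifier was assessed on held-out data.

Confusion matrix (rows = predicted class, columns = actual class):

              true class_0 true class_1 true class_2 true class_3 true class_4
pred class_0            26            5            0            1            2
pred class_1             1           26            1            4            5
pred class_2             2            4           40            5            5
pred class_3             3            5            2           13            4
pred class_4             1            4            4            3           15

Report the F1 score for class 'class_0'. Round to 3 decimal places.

0.776

F1 score = 2·TP/(2·TP+FP+FN).
class_0: TP=26, FP=5+0+1+2=8, FN=1+2+3+1=7 → 52/67 = 0.7761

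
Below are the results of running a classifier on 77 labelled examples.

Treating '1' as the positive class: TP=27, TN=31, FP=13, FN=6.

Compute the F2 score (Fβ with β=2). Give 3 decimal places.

0.785

Fβ = (1+β²)·TP / ((1+β²)·TP + β²·FN + FP), with β²=4
= 5·27 / (5·27 + 4·6 + 13) = 0.785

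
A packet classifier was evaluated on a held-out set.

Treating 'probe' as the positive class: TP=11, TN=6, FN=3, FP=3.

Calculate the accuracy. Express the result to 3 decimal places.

0.739

Accuracy = (TP+TN)/N = (11+6)/23 = 0.739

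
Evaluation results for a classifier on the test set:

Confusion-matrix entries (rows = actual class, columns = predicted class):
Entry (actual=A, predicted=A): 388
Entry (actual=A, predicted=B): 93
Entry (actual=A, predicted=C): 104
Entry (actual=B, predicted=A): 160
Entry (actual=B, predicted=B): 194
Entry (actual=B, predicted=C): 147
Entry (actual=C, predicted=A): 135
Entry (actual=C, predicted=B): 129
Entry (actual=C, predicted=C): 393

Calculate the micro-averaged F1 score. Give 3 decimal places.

0.559

Micro-averaging pools counts across classes: ΣTP=975, ΣFP=768, ΣFN=768.
Micro-F1 score = 2·TP/(2·TP+FP+FN) on pooled counts = 0.559 (equals overall accuracy in single-label multiclass).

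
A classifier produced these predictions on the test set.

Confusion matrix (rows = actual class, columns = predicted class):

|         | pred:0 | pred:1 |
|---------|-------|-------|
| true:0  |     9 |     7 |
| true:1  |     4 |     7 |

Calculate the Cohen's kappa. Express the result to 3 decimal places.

0.191

Observed agreement pₒ = trace/N = 16/27 = 0.5926
Expected agreement pₑ = Σ (rowᵢ·colᵢ)/N² = (16·13 + 11·14)/27² = 0.4966
κ = (pₒ − pₑ)/(1 − pₑ) = (0.5926 − 0.4966)/(1 − 0.4966) = 0.191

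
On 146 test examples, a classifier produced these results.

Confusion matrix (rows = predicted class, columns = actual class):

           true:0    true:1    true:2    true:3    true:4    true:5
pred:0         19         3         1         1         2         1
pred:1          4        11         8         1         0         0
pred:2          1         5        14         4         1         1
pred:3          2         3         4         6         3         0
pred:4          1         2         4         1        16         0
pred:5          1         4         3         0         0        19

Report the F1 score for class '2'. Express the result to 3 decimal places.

0.467

Treat '2' as positive and all other classes as negative.
F1 score = 2·TP/(2·TP+FP+FN).
2: TP=14, FP=1+5+4+1+1=12, FN=1+8+4+4+3=20 → 28/60 = 0.4667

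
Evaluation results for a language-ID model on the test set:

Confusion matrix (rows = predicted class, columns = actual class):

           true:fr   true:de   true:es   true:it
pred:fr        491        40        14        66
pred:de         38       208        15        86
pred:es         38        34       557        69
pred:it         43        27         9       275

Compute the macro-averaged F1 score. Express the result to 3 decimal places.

0.737

Per-class F1 score (2·TP/(2·TP+FP+FN)):
  fr: TP=491, FP=40+14+66=120, FN=38+38+43=119 → 982/1221 = 0.8043
  de: TP=208, FP=38+15+86=139, FN=40+34+27=101 → 416/656 = 0.6341
  es: TP=557, FP=38+34+69=141, FN=14+15+9=38 → 1114/1293 = 0.8616
  it: TP=275, FP=43+27+9=79, FN=66+86+69=221 → 550/850 = 0.6471
Macro-F1 score = mean = (0.8043 + 0.6341 + 0.8616 + 0.6471) / 4 = 0.737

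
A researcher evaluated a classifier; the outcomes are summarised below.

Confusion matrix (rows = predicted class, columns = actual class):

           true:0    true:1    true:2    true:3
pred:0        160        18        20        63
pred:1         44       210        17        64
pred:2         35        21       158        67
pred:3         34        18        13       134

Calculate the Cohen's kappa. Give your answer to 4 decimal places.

0.4899

Observed agreement pₒ = trace/N = 662/1076 = 0.61524
Expected agreement pₑ = Σ (rowᵢ·colᵢ)/N² = (273·261 + 267·335 + 208·281 + 328·199)/1076² = 0.24566
κ = (pₒ − pₑ)/(1 − pₑ) = (0.61524 − 0.24566)/(1 − 0.24566) = 0.4899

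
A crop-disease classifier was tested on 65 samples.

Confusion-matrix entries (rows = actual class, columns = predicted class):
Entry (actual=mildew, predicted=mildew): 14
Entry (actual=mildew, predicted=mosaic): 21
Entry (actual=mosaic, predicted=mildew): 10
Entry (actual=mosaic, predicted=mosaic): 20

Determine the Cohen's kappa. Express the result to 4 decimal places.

0.0650

Observed agreement pₒ = trace/N = 34/65 = 0.52308
Expected agreement pₑ = Σ (rowᵢ·colᵢ)/N² = (35·24 + 30·41)/65² = 0.48994
κ = (pₒ − pₑ)/(1 − pₑ) = (0.52308 − 0.48994)/(1 − 0.48994) = 0.0650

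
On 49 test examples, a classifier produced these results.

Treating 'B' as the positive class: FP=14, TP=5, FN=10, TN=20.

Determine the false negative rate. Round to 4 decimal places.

0.6667

FNR = FN/(FN+TP) = 10/(10+5) = 0.6667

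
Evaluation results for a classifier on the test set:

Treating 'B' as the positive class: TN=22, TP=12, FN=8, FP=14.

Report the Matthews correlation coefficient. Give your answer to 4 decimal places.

MCC = (TP·TN − FP·FN) / √((TP+FP)(TP+FN)(TN+FP)(TN+FN))
Numerator = 12·22 − 14·8 = 152
Denominator = √(26·20·36·30) = √561600 = 749.3998
MCC = 152 / 749.3998 = 0.2028

0.2028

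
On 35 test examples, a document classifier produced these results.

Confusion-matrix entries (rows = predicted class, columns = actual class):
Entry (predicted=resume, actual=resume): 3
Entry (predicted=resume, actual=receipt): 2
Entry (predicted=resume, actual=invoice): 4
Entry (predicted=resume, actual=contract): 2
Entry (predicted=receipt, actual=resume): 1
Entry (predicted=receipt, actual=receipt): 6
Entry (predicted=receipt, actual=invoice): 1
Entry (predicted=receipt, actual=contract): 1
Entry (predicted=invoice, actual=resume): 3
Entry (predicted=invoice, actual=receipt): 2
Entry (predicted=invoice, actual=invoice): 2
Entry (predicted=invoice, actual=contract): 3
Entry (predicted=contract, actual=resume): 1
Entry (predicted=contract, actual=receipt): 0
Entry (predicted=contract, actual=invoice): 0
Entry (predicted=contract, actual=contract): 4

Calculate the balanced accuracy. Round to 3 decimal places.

Balanced accuracy = mean of per-class recall.
  resume: recall = 3/8 = 0.3750
  receipt: recall = 6/10 = 0.6000
  invoice: recall = 2/7 = 0.2857
  contract: recall = 4/10 = 0.4000
Mean = (0.3750 + 0.6000 + 0.2857 + 0.4000) / 4 = 0.415

0.415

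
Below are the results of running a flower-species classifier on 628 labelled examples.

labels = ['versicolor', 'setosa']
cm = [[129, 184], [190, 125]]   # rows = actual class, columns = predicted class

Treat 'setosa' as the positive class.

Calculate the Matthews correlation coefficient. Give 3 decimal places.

MCC = (TP·TN − FP·FN) / √((TP+FP)(TP+FN)(TN+FP)(TN+FN))
Numerator = 125·129 − 184·190 = -18835
Denominator = √(309·315·313·319) = √9718607745 = 98582.9993
MCC = -18835 / 98582.9993 = -0.191

-0.191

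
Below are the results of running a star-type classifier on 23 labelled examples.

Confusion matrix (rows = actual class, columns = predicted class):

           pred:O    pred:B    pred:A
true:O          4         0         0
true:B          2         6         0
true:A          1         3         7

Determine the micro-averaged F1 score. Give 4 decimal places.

0.7391

Micro-averaging pools counts across classes: ΣTP=17, ΣFP=6, ΣFN=6.
Micro-F1 score = 2·TP/(2·TP+FP+FN) on pooled counts = 0.7391 (equals overall accuracy in single-label multiclass).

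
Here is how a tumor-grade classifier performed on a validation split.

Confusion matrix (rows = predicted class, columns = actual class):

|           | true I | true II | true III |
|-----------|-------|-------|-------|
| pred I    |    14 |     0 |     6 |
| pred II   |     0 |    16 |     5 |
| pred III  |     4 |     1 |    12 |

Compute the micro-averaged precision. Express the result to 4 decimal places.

0.7241

Micro-averaging pools counts across classes: ΣTP=42, ΣFP=16, ΣFN=16.
Micro-precision = TP/(TP+FP) on pooled counts = 0.7241 (equals overall accuracy in single-label multiclass).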